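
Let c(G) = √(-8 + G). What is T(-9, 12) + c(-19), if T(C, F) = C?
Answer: -9 + 3*I*√3 ≈ -9.0 + 5.1962*I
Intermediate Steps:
T(-9, 12) + c(-19) = -9 + √(-8 - 19) = -9 + √(-27) = -9 + 3*I*√3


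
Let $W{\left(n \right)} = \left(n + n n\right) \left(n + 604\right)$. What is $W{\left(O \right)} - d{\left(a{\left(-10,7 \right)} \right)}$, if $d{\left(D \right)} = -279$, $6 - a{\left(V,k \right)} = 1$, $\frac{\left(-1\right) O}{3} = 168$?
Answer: $25351479$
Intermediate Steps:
$O = -504$ ($O = \left(-3\right) 168 = -504$)
$a{\left(V,k \right)} = 5$ ($a{\left(V,k \right)} = 6 - 1 = 5$)
$W{\left(n \right)} = \left(604 + n\right) \left(n + n^{2}\right)$ ($W{\left(n \right)} = \left(n + n^{2}\right) \left(604 + n\right) = \left(604 + n\right) \left(n + n^{2}\right)$)
$W{\left(O \right)} - d{\left(a{\left(-10,7 \right)} \right)} = - 504 \left(604 + \left(-504\right)^{2} + 605 \left(-504\right)\right) - -279 = - 504 \left(604 + 254016 - 304920\right) + 279 = \left(-504\right) \left(-50300\right) + 279 = 25351200 + 279 = 25351479$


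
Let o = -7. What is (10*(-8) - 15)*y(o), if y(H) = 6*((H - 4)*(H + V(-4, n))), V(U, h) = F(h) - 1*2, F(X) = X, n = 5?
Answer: -25080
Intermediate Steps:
V(U, h) = -2 + h (V(U, h) = h - 1*2 = h - 2 = -2 + h)
y(H) = 6*(-4 + H)*(3 + H) (y(H) = 6*((H - 4)*(H + (-2 + 5))) = 6*((-4 + H)*(H + 3)) = 6*((-4 + H)*(3 + H)) = 6*(-4 + H)*(3 + H))
(10*(-8) - 15)*y(o) = (10*(-8) - 15)*(-72 - 6*(-7) + 6*(-7)**2) = (-80 - 15)*(-72 + 42 + 6*49) = -95*(-72 + 42 + 294) = -95*264 = -25080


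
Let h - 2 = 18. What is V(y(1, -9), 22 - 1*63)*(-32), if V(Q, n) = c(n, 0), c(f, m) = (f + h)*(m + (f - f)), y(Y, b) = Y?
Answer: 0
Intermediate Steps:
h = 20 (h = 2 + 18 = 20)
c(f, m) = m*(20 + f) (c(f, m) = (f + 20)*(m + (f - f)) = (20 + f)*(m + 0) = (20 + f)*m = m*(20 + f))
V(Q, n) = 0 (V(Q, n) = 0*(20 + n) = 0)
V(y(1, -9), 22 - 1*63)*(-32) = 0*(-32) = 0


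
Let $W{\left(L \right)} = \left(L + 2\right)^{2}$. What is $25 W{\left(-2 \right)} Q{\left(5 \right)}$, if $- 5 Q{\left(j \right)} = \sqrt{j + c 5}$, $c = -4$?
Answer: $0$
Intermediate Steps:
$W{\left(L \right)} = \left(2 + L\right)^{2}$
$Q{\left(j \right)} = - \frac{\sqrt{-20 + j}}{5}$ ($Q{\left(j \right)} = - \frac{\sqrt{j - 20}}{5} = - \frac{\sqrt{-20 + j}}{5}$)
$25 W{\left(-2 \right)} Q{\left(5 \right)} = 25 \left(2 - 2\right)^{2} \left(- \frac{\sqrt{-20 + 5}}{5}\right) = 25 \cdot 0^{2} \left(- \frac{\sqrt{-15}}{5}\right) = 25 \cdot 0 \left(- \frac{i \sqrt{15}}{5}\right) = 0 \left(- \frac{i \sqrt{15}}{5}\right) = 0$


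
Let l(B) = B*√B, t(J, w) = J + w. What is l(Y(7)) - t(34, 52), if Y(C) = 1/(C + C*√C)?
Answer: -86 + √7/(49*(1 + √7)^(3/2)) ≈ -85.992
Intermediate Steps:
Y(C) = 1/(C + C^(3/2))
l(B) = B^(3/2)
l(Y(7)) - t(34, 52) = (1/(7 + 7^(3/2)))^(3/2) - (34 + 52) = (1/(7 + 7*√7))^(3/2) - 1*86 = (7 + 7*√7)^(-3/2) - 86 = -86 + (7 + 7*√7)^(-3/2)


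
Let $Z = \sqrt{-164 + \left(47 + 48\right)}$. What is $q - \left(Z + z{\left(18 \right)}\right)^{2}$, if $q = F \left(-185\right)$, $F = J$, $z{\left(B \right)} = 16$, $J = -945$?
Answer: $174638 - 32 i \sqrt{69} \approx 1.7464 \cdot 10^{5} - 265.81 i$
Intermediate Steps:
$F = -945$
$Z = i \sqrt{69}$ ($Z = \sqrt{-164 + 95} = \sqrt{-69} = i \sqrt{69} \approx 8.3066 i$)
$q = 174825$ ($q = \left(-945\right) \left(-185\right) = 174825$)
$q - \left(Z + z{\left(18 \right)}\right)^{2} = 174825 - \left(i \sqrt{69} + 16\right)^{2} = 174825 - \left(16 + i \sqrt{69}\right)^{2}$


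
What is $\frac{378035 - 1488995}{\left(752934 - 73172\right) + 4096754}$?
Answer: $- \frac{30860}{132681} \approx -0.23259$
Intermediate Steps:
$\frac{378035 - 1488995}{\left(752934 - 73172\right) + 4096754} = - \frac{1110960}{\left(752934 - 73172\right) + 4096754} = - \frac{1110960}{679762 + 4096754} = - \frac{1110960}{4776516} = \left(-1110960\right) \frac{1}{4776516} = - \frac{30860}{132681}$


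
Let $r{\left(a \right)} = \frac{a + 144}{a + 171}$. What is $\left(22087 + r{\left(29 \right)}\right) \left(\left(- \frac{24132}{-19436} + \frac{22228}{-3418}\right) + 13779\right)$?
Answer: $\frac{25263558971252263}{83040310} \approx 3.0423 \cdot 10^{8}$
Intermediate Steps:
$r{\left(a \right)} = \frac{144 + a}{171 + a}$
$\left(22087 + r{\left(29 \right)}\right) \left(\left(- \frac{24132}{-19436} + \frac{22228}{-3418}\right) + 13779\right) = \left(22087 + \frac{144 + 29}{171 + 29}\right) \left(\left(- \frac{24132}{-19436} + \frac{22228}{-3418}\right) + 13779\right) = \left(22087 + \frac{1}{200} \cdot 173\right) \left(\left(\left(-24132\right) \left(- \frac{1}{19436}\right) + 22228 \left(- \frac{1}{3418}\right)\right) + 13779\right) = \left(22087 + \frac{1}{200} \cdot 173\right) \left(\left(\frac{6033}{4859} - \frac{11114}{1709}\right) + 13779\right) = \left(22087 + \frac{173}{200}\right) \left(- \frac{43692529}{8304031} + 13779\right) = \frac{4417573}{200} \cdot \frac{114377550620}{8304031} = \frac{25263558971252263}{83040310}$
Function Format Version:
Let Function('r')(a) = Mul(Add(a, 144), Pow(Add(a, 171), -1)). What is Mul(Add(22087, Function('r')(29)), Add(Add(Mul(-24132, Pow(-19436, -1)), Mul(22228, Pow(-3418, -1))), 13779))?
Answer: Rational(25263558971252263, 83040310) ≈ 3.0423e+8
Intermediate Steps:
Function('r')(a) = Mul(Pow(Add(171, a), -1), Add(144, a)) (Function('r')(a) = Mul(Add(144, a), Pow(Add(171, a), -1)) = Mul(Pow(Add(171, a), -1), Add(144, a)))
Mul(Add(22087, Function('r')(29)), Add(Add(Mul(-24132, Pow(-19436, -1)), Mul(22228, Pow(-3418, -1))), 13779)) = Mul(Add(22087, Mul(Pow(Add(171, 29), -1), Add(144, 29))), Add(Add(Mul(-24132, Pow(-19436, -1)), Mul(22228, Pow(-3418, -1))), 13779)) = Mul(Add(22087, Mul(Pow(200, -1), 173)), Add(Add(Mul(-24132, Rational(-1, 19436)), Mul(22228, Rational(-1, 3418))), 13779)) = Mul(Add(22087, Mul(Rational(1, 200), 173)), Add(Add(Rational(6033, 4859), Rational(-11114, 1709)), 13779)) = Mul(Add(22087, Rational(173, 200)), Add(Rational(-43692529, 8304031), 13779)) = Mul(Rational(4417573, 200), Rational(114377550620, 8304031)) = Rational(25263558971252263, 83040310)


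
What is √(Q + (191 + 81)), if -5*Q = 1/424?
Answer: 27*√419230/1060 ≈ 16.492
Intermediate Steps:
Q = -1/2120 (Q = -⅕/424 = -⅕*1/424 = -1/2120 ≈ -0.00047170)
√(Q + (191 + 81)) = √(-1/2120 + (191 + 81)) = √(-1/2120 + 272) = √(576639/2120) = 27*√419230/1060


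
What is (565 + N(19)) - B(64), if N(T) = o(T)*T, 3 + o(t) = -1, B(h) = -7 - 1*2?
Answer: 498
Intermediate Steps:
B(h) = -9 (B(h) = -7 - 2 = -9)
o(t) = -4 (o(t) = -3 - 1 = -4)
N(T) = -4*T
(565 + N(19)) - B(64) = (565 - 4*19) - 1*(-9) = (565 - 76) + 9 = 489 + 9 = 498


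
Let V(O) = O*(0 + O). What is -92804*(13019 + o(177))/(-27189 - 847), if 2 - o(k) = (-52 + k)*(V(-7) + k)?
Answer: -353328029/7009 ≈ -50411.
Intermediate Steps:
V(O) = O**2 (V(O) = O*O = O**2)
o(k) = 2 - (-52 + k)*(49 + k) (o(k) = 2 - (-52 + k)*((-7)**2 + k) = 2 - (-52 + k)*(49 + k))
-92804*(13019 + o(177))/(-27189 - 847) = -92804*(13019 + (2550 - 1*177**2 + 3*177))/(-27189 - 847) = -92804/((-28036/(13019 + (2550 - 1*31329 + 531)))) = -92804/((-28036/(13019 + (2550 - 31329 + 531)))) = -92804/((-28036/(13019 - 28248))) = -92804/((-28036/(-15229))) = -92804/((-28036*(-1/15229))) = -92804/28036/15229 = -92804*15229/28036 = -353328029/7009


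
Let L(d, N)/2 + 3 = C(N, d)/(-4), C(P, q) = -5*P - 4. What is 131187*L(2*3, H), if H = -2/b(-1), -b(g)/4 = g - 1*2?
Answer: -2317637/4 ≈ -5.7941e+5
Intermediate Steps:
C(P, q) = -4 - 5*P
b(g) = 8 - 4*g (b(g) = -4*(g - 1*2) = -4*(g - 2) = -4*(-2 + g) = 8 - 4*g)
H = -⅙ (H = -2/(8 - 4*(-1)) = -2/(8 + 4) = -2/12 = -2*1/12 = -⅙ ≈ -0.16667)
L(d, N) = -4 + 5*N/2 (L(d, N) = -6 + 2*((-4 - 5*N)/(-4)) = -6 + 2*((-4 - 5*N)*(-¼)) = -6 + 2*(1 + 5*N/4) = -6 + (2 + 5*N/2) = -4 + 5*N/2)
131187*L(2*3, H) = 131187*(-4 + (5/2)*(-⅙)) = 131187*(-4 - 5/12) = 131187*(-53/12) = -2317637/4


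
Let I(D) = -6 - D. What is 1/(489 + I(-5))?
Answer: 1/488 ≈ 0.0020492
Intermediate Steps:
1/(489 + I(-5)) = 1/(489 + (-6 - 1*(-5))) = 1/(489 + (-6 + 5)) = 1/(489 - 1) = 1/488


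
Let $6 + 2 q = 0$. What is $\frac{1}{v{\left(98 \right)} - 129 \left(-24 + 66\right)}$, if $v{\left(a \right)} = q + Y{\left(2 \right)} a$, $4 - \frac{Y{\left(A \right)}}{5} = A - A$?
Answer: $- \frac{1}{3461} \approx -0.00028893$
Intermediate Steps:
$Y{\left(A \right)} = 20$ ($Y{\left(A \right)} = 20 - 5 \left(A - A\right) = 20 - 0 = 20 + 0 = 20$)
$q = -3$ ($q = -3 + \frac{1}{2} \cdot 0 = -3 + 0 = -3$)
$v{\left(a \right)} = -3 + 20 a$
$\frac{1}{v{\left(98 \right)} - 129 \left(-24 + 66\right)} = \frac{1}{\left(-3 + 20 \cdot 98\right) - 129 \left(-24 + 66\right)} = \frac{1}{\left(-3 + 1960\right) - 5418} = \frac{1}{1957 - 5418} = \frac{1}{-3461} = - \frac{1}{3461}$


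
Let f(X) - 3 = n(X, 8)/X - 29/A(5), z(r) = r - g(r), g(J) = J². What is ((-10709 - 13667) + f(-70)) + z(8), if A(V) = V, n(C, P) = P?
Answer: -855222/35 ≈ -24435.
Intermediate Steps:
z(r) = r - r²
f(X) = -14/5 + 8/X (f(X) = 3 + (8/X - 29/5) = 3 + (-29/5 + 8/X) = -14/5 + 8/X)
((-10709 - 13667) + f(-70)) + z(8) = ((-10709 - 13667) + (-14/5 + 8/(-70))) + 8*(1 - 1*8) = (-24376 + (-14/5 + 8*(-1/70))) + 8*(1 - 8) = (-24376 + (-14/5 - 4/35)) + 8*(-7) = (-24376 - 102/35) - 56 = -853262/35 - 56 = -855222/35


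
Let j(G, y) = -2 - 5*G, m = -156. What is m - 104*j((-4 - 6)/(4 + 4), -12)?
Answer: -598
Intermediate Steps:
m - 104*j((-4 - 6)/(4 + 4), -12) = -156 - 104*(-2 - 5*(-4 - 6)/(4 + 4)) = -156 - 104*(-2 - (-50)/8) = -156 - 104*(-2 - 5*(-5/4)) = -156 - 104*(-2 + 25/4) = -156 - 104*17/4 = -156 - 442 = -598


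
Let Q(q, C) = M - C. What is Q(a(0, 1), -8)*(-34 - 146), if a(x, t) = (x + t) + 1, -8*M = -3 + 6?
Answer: -2745/2 ≈ -1372.5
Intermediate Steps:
M = -3/8 (M = -(-3 + 6)/8 = -⅛*3 = -3/8 ≈ -0.37500)
a(x, t) = 1 + t + x (a(x, t) = (t + x) + 1 = 1 + t + x)
Q(q, C) = -3/8 - C
Q(a(0, 1), -8)*(-34 - 146) = (-3/8 - 1*(-8))*(-34 - 146) = (-3/8 + 8)*(-180) = (61/8)*(-180) = -2745/2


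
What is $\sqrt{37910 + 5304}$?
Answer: $\sqrt{43214} \approx 207.88$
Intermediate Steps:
$\sqrt{37910 + 5304} = \sqrt{43214}$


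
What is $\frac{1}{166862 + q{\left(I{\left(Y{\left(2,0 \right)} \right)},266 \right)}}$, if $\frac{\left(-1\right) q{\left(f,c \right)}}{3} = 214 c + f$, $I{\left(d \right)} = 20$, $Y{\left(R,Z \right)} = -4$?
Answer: $- \frac{1}{3970} \approx -0.00025189$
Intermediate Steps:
$q{\left(f,c \right)} = - 642 c - 3 f$ ($q{\left(f,c \right)} = - 3 \left(214 c + f\right) = - 3 \left(f + 214 c\right) = - 642 c - 3 f$)
$\frac{1}{166862 + q{\left(I{\left(Y{\left(2,0 \right)} \right)},266 \right)}} = \frac{1}{166862 - 170832} = \frac{1}{-3970} = - \frac{1}{3970}$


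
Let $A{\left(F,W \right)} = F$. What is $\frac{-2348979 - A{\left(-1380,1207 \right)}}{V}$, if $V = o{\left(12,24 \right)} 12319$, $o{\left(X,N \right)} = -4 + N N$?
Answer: $- \frac{2347599}{7046468} \approx -0.33316$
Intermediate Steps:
$o{\left(X,N \right)} = -4 + N^{2}$
$V = 7046468$ ($V = \left(-4 + 24^{2}\right) 12319 = \left(-4 + 576\right) 12319 = 572 \cdot 12319 = 7046468$)
$\frac{-2348979 - A{\left(-1380,1207 \right)}}{V} = \frac{-2348979 - -1380}{7046468} = \left(-2348979 + 1380\right) \frac{1}{7046468} = \left(-2347599\right) \frac{1}{7046468} = - \frac{2347599}{7046468}$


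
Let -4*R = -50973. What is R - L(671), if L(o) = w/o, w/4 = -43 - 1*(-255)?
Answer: 34199491/2684 ≈ 12742.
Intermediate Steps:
R = 50973/4 (R = -¼*(-50973) = 50973/4 ≈ 12743.)
w = 848 (w = 4*(-43 - 1*(-255)) = 4*(-43 + 255) = 4*212 = 848)
L(o) = 848/o
R - L(671) = 50973/4 - 848/671 = 34199491/2684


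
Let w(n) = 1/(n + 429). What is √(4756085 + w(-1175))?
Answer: 3*√294093044346/746 ≈ 2180.8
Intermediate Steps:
w(n) = 1/(429 + n)
√(4756085 + w(-1175)) = √(4756085 + 1/(429 - 1175)) = √(4756085 + 1/(-746)) = √(4756085 - 1/746) = √(3548039409/746) = 3*√294093044346/746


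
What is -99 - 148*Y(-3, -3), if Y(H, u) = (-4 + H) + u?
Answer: 1381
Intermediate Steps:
Y(H, u) = -4 + H + u
-99 - 148*Y(-3, -3) = -99 - 148*(-4 - 3 - 3) = -99 - 148*(-10) = -99 + 1480 = 1381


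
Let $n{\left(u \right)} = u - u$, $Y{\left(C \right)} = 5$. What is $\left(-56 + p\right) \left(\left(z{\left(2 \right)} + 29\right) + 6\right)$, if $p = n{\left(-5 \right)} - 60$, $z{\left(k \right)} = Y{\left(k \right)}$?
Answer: $-4640$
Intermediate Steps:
$z{\left(k \right)} = 5$
$n{\left(u \right)} = 0$
$p = -60$ ($p = 0 - 60 = -60$)
$\left(-56 + p\right) \left(\left(z{\left(2 \right)} + 29\right) + 6\right) = \left(-56 - 60\right) \left(\left(5 + 29\right) + 6\right) = - 116 \left(34 + 6\right) = \left(-116\right) 40 = -4640$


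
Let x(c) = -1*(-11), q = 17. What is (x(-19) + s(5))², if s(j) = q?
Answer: 784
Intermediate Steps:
s(j) = 17
x(c) = 11
(x(-19) + s(5))² = (11 + 17)² = 28² = 784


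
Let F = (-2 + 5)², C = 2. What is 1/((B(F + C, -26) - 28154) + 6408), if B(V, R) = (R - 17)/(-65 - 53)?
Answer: -118/2565985 ≈ -4.5986e-5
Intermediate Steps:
F = 9 (F = 3² = 9)
B(V, R) = 17/118 - R/118 (B(V, R) = (-17 + R)/(-118) = (-17 + R)*(-1/118) = 17/118 - R/118)
1/((B(F + C, -26) - 28154) + 6408) = 1/(((17/118 - 1/118*(-26)) - 28154) + 6408) = 1/(((17/118 + 13/59) - 28154) + 6408) = 1/((43/118 - 28154) + 6408) = 1/(-3322129/118 + 6408) = 1/(-2565985/118) = -118/2565985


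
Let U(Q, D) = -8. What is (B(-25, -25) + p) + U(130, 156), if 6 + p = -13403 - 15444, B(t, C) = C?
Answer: -28886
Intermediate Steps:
p = -28853 (p = -6 + (-13403 - 15444) = -6 - 28847 = -28853)
(B(-25, -25) + p) + U(130, 156) = (-25 - 28853) - 8 = -28878 - 8 = -28886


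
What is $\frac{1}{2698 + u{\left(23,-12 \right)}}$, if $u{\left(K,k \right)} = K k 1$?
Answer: $\frac{1}{2422} \approx 0.00041288$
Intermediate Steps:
$u{\left(K,k \right)} = K k$
$\frac{1}{2698 + u{\left(23,-12 \right)}} = \frac{1}{2698 + 23 \left(-12\right)} = \frac{1}{2698 - 276} = \frac{1}{2422}$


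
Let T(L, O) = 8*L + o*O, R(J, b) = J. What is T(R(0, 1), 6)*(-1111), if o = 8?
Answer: -53328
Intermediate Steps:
T(L, O) = 8*L + 8*O
T(R(0, 1), 6)*(-1111) = (8*0 + 8*6)*(-1111) = (0 + 48)*(-1111) = 48*(-1111) = -53328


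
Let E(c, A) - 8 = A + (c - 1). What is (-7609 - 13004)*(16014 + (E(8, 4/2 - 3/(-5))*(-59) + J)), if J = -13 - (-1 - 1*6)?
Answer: -1542841824/5 ≈ -3.0857e+8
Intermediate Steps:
E(c, A) = 7 + A + c (E(c, A) = 8 + (A + (c - 1)) = 8 + (A + (-1 + c)) = 8 + (-1 + A + c) = 7 + A + c)
J = -6 (J = -13 - (-1 - 6) = -13 - 1*(-7) = -13 + 7 = -6)
(-7609 - 13004)*(16014 + (E(8, 4/2 - 3/(-5))*(-59) + J)) = (-7609 - 13004)*(16014 + ((7 + (4/2 - 3/(-5)) + 8)*(-59) - 6)) = -20613*(16014 + ((7 + (4*(½) - 3*(-⅕)) + 8)*(-59) - 6)) = -20613*(16014 + ((7 + (2 + ⅗) + 8)*(-59) - 6)) = -20613*(16014 + ((7 + 13/5 + 8)*(-59) - 6)) = -20613*(16014 + ((88/5)*(-59) - 6)) = -20613*(16014 + (-5192/5 - 6)) = -20613*(16014 - 5222/5) = -20613*74848/5 = -1542841824/5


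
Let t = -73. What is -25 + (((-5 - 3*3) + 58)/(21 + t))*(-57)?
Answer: 302/13 ≈ 23.231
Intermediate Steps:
-25 + (((-5 - 3*3) + 58)/(21 + t))*(-57) = -25 + (((-5 - 3*3) + 58)/(21 - 73))*(-57) = -25 + (((-5 - 9) + 58)/(-52))*(-57) = -25 + ((-14 + 58)*(-1/52))*(-57) = -25 + (44*(-1/52))*(-57) = -25 - 11/13*(-57) = -25 + 627/13 = 302/13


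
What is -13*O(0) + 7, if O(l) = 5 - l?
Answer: -58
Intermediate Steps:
-13*O(0) + 7 = -13*(5 - 1*0) + 7 = -13*(5 + 0) + 7 = -13*5 + 7 = -65 + 7 = -58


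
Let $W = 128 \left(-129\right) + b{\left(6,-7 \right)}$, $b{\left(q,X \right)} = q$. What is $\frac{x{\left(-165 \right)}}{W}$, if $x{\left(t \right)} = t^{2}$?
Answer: $- \frac{3025}{1834} \approx -1.6494$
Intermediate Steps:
$W = -16506$ ($W = 128 \left(-129\right) + 6 = -16512 + 6 = -16506$)
$\frac{x{\left(-165 \right)}}{W} = \frac{\left(-165\right)^{2}}{-16506} = 27225 \left(- \frac{1}{16506}\right) = - \frac{3025}{1834}$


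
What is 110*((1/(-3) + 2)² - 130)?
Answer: -125950/9 ≈ -13994.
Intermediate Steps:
110*((1/(-3) + 2)² - 130) = 110*((-⅓ + 2)² - 130) = 110*((5/3)² - 130) = 110*(25/9 - 130) = 110*(-1145/9) = -125950/9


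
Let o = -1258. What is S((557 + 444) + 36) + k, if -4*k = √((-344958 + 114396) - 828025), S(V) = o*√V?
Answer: -1258*√1037 - I*√1058587/4 ≈ -40511.0 - 257.22*I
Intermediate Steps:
S(V) = -1258*√V
k = -I*√1058587/4 (k = -√((-344958 + 114396) - 828025)/4 = -√(-230562 - 828025)/4 = -I*√1058587/4 ≈ -257.22*I)
S((557 + 444) + 36) + k = -1258*√((557 + 444) + 36) - I*√1058587/4 = -1258*√(1001 + 36) - I*√1058587/4 = -1258*√1037 - I*√1058587/4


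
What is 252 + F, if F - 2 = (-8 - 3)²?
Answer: 375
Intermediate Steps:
F = 123 (F = 2 + (-8 - 3)² = 2 + (-11)² = 2 + 121 = 123)
252 + F = 252 + 123 = 375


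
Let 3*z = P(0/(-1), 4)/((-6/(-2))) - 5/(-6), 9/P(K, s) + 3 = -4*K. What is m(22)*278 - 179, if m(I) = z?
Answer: -1750/9 ≈ -194.44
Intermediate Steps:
P(K, s) = 9/(-3 - 4*K)
z = -1/18 (z = ((-9/(3 + 4*(0/(-1))))/((-6/(-2))) - 5/(-6))/3 = ((-9/(3 + 4*(0*(-1))))/((-6*(-½))) - 5*(-⅙))/3 = (-9/(3 + 4*0)/3 + ⅚)/3 = (-9/(3 + 0)*(⅓) + ⅚)/3 = (-9/3*(⅓) + ⅚)/3 = (-9*⅓*(⅓) + ⅚)/3 = (-3*⅓ + ⅚)/3 = (-1 + ⅚)/3 = (⅓)*(-⅙) = -1/18 ≈ -0.055556)
m(I) = -1/18
m(22)*278 - 179 = -1/18*278 - 179 = -139/9 - 179 = -1750/9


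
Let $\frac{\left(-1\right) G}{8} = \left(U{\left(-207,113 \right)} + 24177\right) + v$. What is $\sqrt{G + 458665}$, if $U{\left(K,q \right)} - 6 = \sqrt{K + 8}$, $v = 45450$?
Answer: $\sqrt{-98399 - 8 i \sqrt{199}} \approx 0.18 - 313.69 i$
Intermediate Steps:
$U{\left(K,q \right)} = 6 + \sqrt{8 + K}$ ($U{\left(K,q \right)} = 6 + \sqrt{K + 8} = 6 + \sqrt{8 + K}$)
$G = -557064 - 8 i \sqrt{199}$ ($G = - 8 \left(\left(\left(6 + \sqrt{8 - 207}\right) + 24177\right) + 45450\right) = - 8 \left(\left(\left(6 + \sqrt{-199}\right) + 24177\right) + 45450\right) = - 8 \left(\left(\left(6 + i \sqrt{199}\right) + 24177\right) + 45450\right) = - 8 \left(\left(24183 + i \sqrt{199}\right) + 45450\right) = - 8 \left(69633 + i \sqrt{199}\right) = -557064 - 8 i \sqrt{199} \approx -5.5706 \cdot 10^{5} - 112.85 i$)
$\sqrt{G + 458665} = \sqrt{\left(-557064 - 8 i \sqrt{199}\right) + 458665} = \sqrt{-98399 - 8 i \sqrt{199}}$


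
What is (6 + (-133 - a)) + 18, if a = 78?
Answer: -187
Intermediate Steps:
(6 + (-133 - a)) + 18 = (6 + (-133 - 1*78)) + 18 = (6 + (-133 - 78)) + 18 = (6 - 211) + 18 = -205 + 18 = -187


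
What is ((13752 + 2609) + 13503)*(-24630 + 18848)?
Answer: -172673648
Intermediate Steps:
((13752 + 2609) + 13503)*(-24630 + 18848) = (16361 + 13503)*(-5782) = 29864*(-5782) = -172673648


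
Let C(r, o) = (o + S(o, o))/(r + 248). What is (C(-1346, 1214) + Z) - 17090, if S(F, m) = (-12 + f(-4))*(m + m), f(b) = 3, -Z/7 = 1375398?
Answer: -5295026605/549 ≈ -9.6449e+6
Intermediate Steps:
Z = -9627786 (Z = -7*1375398 = -9627786)
S(F, m) = -18*m (S(F, m) = (-12 + 3)*(m + m) = -18*m)
C(r, o) = -17*o/(248 + r) (C(r, o) = (o - 18*o)/(r + 248) = (-17*o)/(248 + r) = -17*o/(248 + r))
(C(-1346, 1214) + Z) - 17090 = (-17*1214/(248 - 1346) - 9627786) - 17090 = (-17*1214/(-1098) - 9627786) - 17090 = (-17*1214*(-1/1098) - 9627786) - 17090 = (10319/549 - 9627786) - 17090 = -5285644195/549 - 17090 = -5295026605/549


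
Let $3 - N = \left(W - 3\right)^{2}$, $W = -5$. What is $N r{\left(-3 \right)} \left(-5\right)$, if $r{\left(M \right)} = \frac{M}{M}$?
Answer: $305$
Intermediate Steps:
$r{\left(M \right)} = 1$
$N = -61$ ($N = 3 - \left(-5 - 3\right)^{2} = 3 - \left(-8\right)^{2} = 3 - 64 = -61$)
$N r{\left(-3 \right)} \left(-5\right) = \left(-61\right) 1 \left(-5\right) = \left(-61\right) \left(-5\right) = 305$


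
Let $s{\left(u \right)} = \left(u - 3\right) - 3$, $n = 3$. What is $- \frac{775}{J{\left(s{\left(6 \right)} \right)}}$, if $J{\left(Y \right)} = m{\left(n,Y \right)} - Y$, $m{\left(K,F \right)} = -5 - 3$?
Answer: $\frac{775}{8} \approx 96.875$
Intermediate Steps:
$m{\left(K,F \right)} = -8$ ($m{\left(K,F \right)} = -5 - 3 = -8$)
$s{\left(u \right)} = -6 + u$ ($s{\left(u \right)} = \left(-3 + u\right) - 3 = -6 + u$)
$J{\left(Y \right)} = -8 - Y$
$- \frac{775}{J{\left(s{\left(6 \right)} \right)}} = - \frac{775}{-8 - \left(-6 + 6\right)} = - \frac{775}{-8 - 0} = - \frac{775}{-8 + 0} = - \frac{775}{-8} = \left(-775\right) \left(- \frac{1}{8}\right) = \frac{775}{8}$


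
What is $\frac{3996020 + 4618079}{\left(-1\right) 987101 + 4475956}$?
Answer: $\frac{8614099}{3488855} \approx 2.469$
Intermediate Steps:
$\frac{3996020 + 4618079}{\left(-1\right) 987101 + 4475956} = \frac{8614099}{-987101 + 4475956} = \frac{8614099}{3488855}$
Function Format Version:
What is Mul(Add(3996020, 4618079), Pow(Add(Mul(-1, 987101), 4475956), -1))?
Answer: Rational(8614099, 3488855) ≈ 2.4690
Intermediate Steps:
Mul(Add(3996020, 4618079), Pow(Add(Mul(-1, 987101), 4475956), -1)) = Mul(8614099, Pow(Add(-987101, 4475956), -1)) = Mul(8614099, Pow(3488855, -1)) = Mul(8614099, Rational(1, 3488855)) = Rational(8614099, 3488855)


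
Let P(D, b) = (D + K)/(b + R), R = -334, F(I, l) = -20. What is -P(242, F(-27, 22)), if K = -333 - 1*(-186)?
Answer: 95/354 ≈ 0.26836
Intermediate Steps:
K = -147 (K = -333 + 186 = -147)
P(D, b) = (-147 + D)/(-334 + b) (P(D, b) = (D - 147)/(b - 334) = (-147 + D)/(-334 + b))
-P(242, F(-27, 22)) = -(-147 + 242)/(-334 - 20) = -95/(-354) = -(-1)*95/354 = -1*(-95/354) = 95/354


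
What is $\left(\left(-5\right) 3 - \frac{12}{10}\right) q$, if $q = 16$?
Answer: $- \frac{1296}{5} \approx -259.2$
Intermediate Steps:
$\left(\left(-5\right) 3 - \frac{12}{10}\right) q = \left(\left(-5\right) 3 - \frac{12}{10}\right) 16 = \left(-15 - \frac{6}{5}\right) 16 = \left(- \frac{81}{5}\right) 16 = - \frac{1296}{5}$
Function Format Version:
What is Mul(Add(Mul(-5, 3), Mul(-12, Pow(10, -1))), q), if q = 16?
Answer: Rational(-1296, 5) ≈ -259.20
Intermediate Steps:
Mul(Add(Mul(-5, 3), Mul(-12, Pow(10, -1))), q) = Mul(Add(Mul(-5, 3), Mul(-12, Pow(10, -1))), 16) = Mul(Add(-15, Mul(-12, Rational(1, 10))), 16) = Mul(Add(-15, Rational(-6, 5)), 16) = Mul(Rational(-81, 5), 16) = Rational(-1296, 5)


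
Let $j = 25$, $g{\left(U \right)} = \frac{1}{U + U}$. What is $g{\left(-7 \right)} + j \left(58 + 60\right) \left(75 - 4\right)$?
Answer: $\frac{2932299}{14} \approx 2.0945 \cdot 10^{5}$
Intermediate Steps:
$g{\left(U \right)} = \frac{1}{2 U}$
$g{\left(-7 \right)} + j \left(58 + 60\right) \left(75 - 4\right) = \frac{1}{2 \left(-7\right)} + 25 \left(58 + 60\right) \left(75 - 4\right) = \frac{1}{2} \left(- \frac{1}{7}\right) + 25 \cdot 118 \cdot 71 = - \frac{1}{14} + 25 \cdot 8378 = - \frac{1}{14} + 209450 = \frac{2932299}{14}$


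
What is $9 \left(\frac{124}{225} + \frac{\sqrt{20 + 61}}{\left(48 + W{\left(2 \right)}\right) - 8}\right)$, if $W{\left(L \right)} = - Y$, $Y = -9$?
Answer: $\frac{8101}{1225} \approx 6.6131$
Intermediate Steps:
$W{\left(L \right)} = 9$ ($W{\left(L \right)} = \left(-1\right) \left(-9\right) = 9$)
$9 \left(\frac{124}{225} + \frac{\sqrt{20 + 61}}{\left(48 + W{\left(2 \right)}\right) - 8}\right) = 9 \left(\frac{124}{225} + \frac{\sqrt{20 + 61}}{\left(48 + 9\right) - 8}\right) = 9 \left(124 \cdot \frac{1}{225} + \frac{\sqrt{81}}{57 - 8}\right) = 9 \left(\frac{124}{225} + \frac{9}{49}\right) = 9 \cdot \frac{8101}{11025} = \frac{8101}{1225}$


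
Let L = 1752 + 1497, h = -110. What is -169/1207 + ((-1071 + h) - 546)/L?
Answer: -2633570/3921543 ≈ -0.67157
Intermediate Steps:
L = 3249
-169/1207 + ((-1071 + h) - 546)/L = -169/1207 + ((-1071 - 110) - 546)/3249 = -169*1/1207 + (-1181 - 546)*(1/3249) = -169/1207 - 1727*1/3249 = -169/1207 - 1727/3249 = -2633570/3921543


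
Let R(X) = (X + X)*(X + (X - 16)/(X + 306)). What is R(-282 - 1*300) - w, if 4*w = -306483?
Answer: 3006187/4 ≈ 7.5155e+5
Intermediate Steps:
w = -306483/4 (w = (¼)*(-306483) = -306483/4 ≈ -76621.)
R(X) = 2*X*(X + (-16 + X)/(306 + X)) (R(X) = (2*X)*(X + (-16 + X)/(306 + X)) = 2*X*(X + (-16 + X)/(306 + X)))
R(-282 - 1*300) - w = 2*(-282 - 1*300)*(-16 + (-282 - 1*300)² + 307*(-282 - 1*300))/(306 + (-282 - 1*300)) - 1*(-306483/4) = 2*(-282 - 300)*(-16 + (-282 - 300)² + 307*(-282 - 300))/(306 + (-282 - 300)) + 306483/4 = 2*(-582)*(-16 + (-582)² + 307*(-582))/(306 - 582) + 306483/4 = 2*(-582)*(-16 + 338724 - 178674)/(-276) + 306483/4 = 2*(-582)*(-1/276)*160034 + 306483/4 = 674926 + 306483/4 = 3006187/4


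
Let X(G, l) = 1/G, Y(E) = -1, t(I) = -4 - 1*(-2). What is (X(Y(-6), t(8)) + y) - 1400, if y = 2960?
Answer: 1559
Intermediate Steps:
t(I) = -2 (t(I) = -4 + 2 = -2)
(X(Y(-6), t(8)) + y) - 1400 = (1/(-1) + 2960) - 1400 = (-1 + 2960) - 1400 = 2959 - 1400 = 1559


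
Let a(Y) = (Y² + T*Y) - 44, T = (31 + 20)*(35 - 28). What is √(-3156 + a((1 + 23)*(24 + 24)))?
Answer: 16*√6778 ≈ 1317.3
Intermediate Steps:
T = 357 (T = 51*7 = 357)
a(Y) = -44 + Y² + 357*Y (a(Y) = (Y² + 357*Y) - 44 = -44 + Y² + 357*Y)
√(-3156 + a((1 + 23)*(24 + 24))) = √(-3156 + (-44 + ((1 + 23)*(24 + 24))² + 357*((1 + 23)*(24 + 24)))) = √(-3156 + (-44 + (24*48)² + 357*(24*48))) = √(-3156 + (-44 + 1152² + 357*1152)) = √(-3156 + (-44 + 1327104 + 411264)) = √(-3156 + 1738324) = √1735168 = 16*√6778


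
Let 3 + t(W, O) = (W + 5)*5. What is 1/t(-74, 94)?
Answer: -1/348 ≈ -0.0028736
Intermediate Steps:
t(W, O) = 22 + 5*W (t(W, O) = -3 + (W + 5)*5 = -3 + (5 + W)*5 = -3 + (25 + 5*W) = 22 + 5*W)
1/t(-74, 94) = 1/(22 + 5*(-74)) = 1/(22 - 370) = 1/(-348) = -1/348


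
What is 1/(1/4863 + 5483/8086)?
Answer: 39322218/26671915 ≈ 1.4743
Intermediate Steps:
1/(1/4863 + 5483/8086) = 1/(26671915/39322218) = 39322218/26671915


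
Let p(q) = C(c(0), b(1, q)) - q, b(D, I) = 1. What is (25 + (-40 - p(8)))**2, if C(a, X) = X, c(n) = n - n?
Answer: 64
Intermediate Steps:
c(n) = 0
p(q) = 1 - q
(25 + (-40 - p(8)))**2 = (25 + (-40 - (1 - 1*8)))**2 = (25 + (-40 - (1 - 8)))**2 = (25 + (-40 - 1*(-7)))**2 = (25 + (-40 + 7))**2 = (25 - 33)**2 = (-8)**2 = 64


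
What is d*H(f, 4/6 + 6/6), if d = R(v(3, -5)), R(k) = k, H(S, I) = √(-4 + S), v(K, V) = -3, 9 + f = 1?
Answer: -6*I*√3 ≈ -10.392*I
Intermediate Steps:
f = -8 (f = -9 + 1 = -8)
d = -3
d*H(f, 4/6 + 6/6) = -3*√(-4 - 8) = -6*I*√3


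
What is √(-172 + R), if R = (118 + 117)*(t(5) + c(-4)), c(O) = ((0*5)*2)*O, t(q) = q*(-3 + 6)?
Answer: √3353 ≈ 57.905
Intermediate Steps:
t(q) = 3*q (t(q) = q*3 = 3*q)
c(O) = 0 (c(O) = (0*2)*O = 0*O = 0)
R = 3525 (R = (118 + 117)*(3*5 + 0) = 235*(15 + 0) = 235*15 = 3525)
√(-172 + R) = √(-172 + 3525) = √3353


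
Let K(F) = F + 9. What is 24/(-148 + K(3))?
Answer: -3/17 ≈ -0.17647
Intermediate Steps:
K(F) = 9 + F
24/(-148 + K(3)) = 24/(-148 + (9 + 3)) = 24/(-148 + 12) = 24/(-136) = -1/136*24 = -3/17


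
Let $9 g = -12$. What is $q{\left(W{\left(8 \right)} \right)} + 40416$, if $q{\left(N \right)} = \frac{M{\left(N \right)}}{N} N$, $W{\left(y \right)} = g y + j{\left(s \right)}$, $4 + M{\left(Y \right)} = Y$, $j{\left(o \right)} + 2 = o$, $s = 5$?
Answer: $\frac{121213}{3} \approx 40404.0$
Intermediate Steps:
$g = - \frac{4}{3}$ ($g = \frac{1}{9} \left(-12\right) = - \frac{4}{3} \approx -1.3333$)
$j{\left(o \right)} = -2 + o$
$M{\left(Y \right)} = -4 + Y$
$W{\left(y \right)} = 3 - \frac{4 y}{3}$ ($W{\left(y \right)} = - \frac{4 y}{3} + \left(-2 + 5\right) = - \frac{4 y}{3} + 3 = 3 - \frac{4 y}{3}$)
$q{\left(N \right)} = -4 + N$ ($q{\left(N \right)} = \frac{-4 + N}{N} N = -4 + N$)
$q{\left(W{\left(8 \right)} \right)} + 40416 = \left(-4 + \left(3 - \frac{32}{3}\right)\right) + 40416 = \left(-4 - \frac{23}{3}\right) + 40416 = - \frac{35}{3} + 40416 = \frac{121213}{3}$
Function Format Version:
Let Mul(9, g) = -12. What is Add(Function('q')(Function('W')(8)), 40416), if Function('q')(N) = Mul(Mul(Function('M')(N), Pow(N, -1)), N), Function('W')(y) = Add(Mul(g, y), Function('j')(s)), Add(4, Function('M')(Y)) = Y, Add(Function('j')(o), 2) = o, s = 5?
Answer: Rational(121213, 3) ≈ 40404.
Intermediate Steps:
g = Rational(-4, 3) (g = Mul(Rational(1, 9), -12) = Rational(-4, 3) ≈ -1.3333)
Function('j')(o) = Add(-2, o)
Function('M')(Y) = Add(-4, Y)
Function('W')(y) = Add(3, Mul(Rational(-4, 3), y)) (Function('W')(y) = Add(Mul(Rational(-4, 3), y), Add(-2, 5)) = Add(Mul(Rational(-4, 3), y), 3) = Add(3, Mul(Rational(-4, 3), y)))
Function('q')(N) = Add(-4, N) (Function('q')(N) = Mul(Mul(Add(-4, N), Pow(N, -1)), N) = Mul(Mul(Pow(N, -1), Add(-4, N)), N) = Add(-4, N))
Add(Function('q')(Function('W')(8)), 40416) = Add(Add(-4, Add(3, Mul(Rational(-4, 3), 8))), 40416) = Add(Add(-4, Add(3, Rational(-32, 3))), 40416) = Add(Add(-4, Rational(-23, 3)), 40416) = Add(Rational(-35, 3), 40416) = Rational(121213, 3)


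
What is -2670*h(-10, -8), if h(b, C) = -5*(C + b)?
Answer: -240300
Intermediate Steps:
h(b, C) = -5*C - 5*b
-2670*h(-10, -8) = -2670*(-5*(-8) - 5*(-10)) = -2670*(40 + 50) = -2670*90 = -240300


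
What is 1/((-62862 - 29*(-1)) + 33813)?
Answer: -1/29020 ≈ -3.4459e-5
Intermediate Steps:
1/((-62862 - 29*(-1)) + 33813) = 1/((-62862 + 29) + 33813) = 1/(-62833 + 33813) = 1/(-29020) = -1/29020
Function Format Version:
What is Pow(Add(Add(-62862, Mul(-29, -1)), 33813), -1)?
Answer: Rational(-1, 29020) ≈ -3.4459e-5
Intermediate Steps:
Pow(Add(Add(-62862, Mul(-29, -1)), 33813), -1) = Pow(Add(Add(-62862, 29), 33813), -1) = Pow(Add(-62833, 33813), -1) = Pow(-29020, -1) = Rational(-1, 29020)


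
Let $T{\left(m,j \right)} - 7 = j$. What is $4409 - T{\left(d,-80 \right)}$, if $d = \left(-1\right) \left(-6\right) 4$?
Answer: $4482$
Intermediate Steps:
$d = 24$ ($d = 6 \cdot 4 = 24$)
$T{\left(m,j \right)} = 7 + j$
$4409 - T{\left(d,-80 \right)} = 4409 - \left(7 - 80\right) = 4409 - -73 = 4409 + 73 = 4482$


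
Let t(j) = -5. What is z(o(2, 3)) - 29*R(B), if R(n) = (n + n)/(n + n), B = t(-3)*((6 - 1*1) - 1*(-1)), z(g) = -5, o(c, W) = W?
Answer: -34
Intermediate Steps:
B = -30 (B = -5*((6 - 1*1) - 1*(-1)) = -5*((6 - 1) + 1) = -5*(5 + 1) = -5*6 = -30)
R(n) = 1 (R(n) = (2*n)/((2*n)) = (2*n)*(1/(2*n)) = 1)
z(o(2, 3)) - 29*R(B) = -5 - 29*1 = -5 - 29 = -34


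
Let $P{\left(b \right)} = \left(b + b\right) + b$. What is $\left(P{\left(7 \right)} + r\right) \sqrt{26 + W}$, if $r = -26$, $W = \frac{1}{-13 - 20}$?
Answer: $- \frac{5 \sqrt{28281}}{33} \approx -25.48$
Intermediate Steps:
$W = - \frac{1}{33}$ ($W = \frac{1}{-33} = - \frac{1}{33} \approx -0.030303$)
$P{\left(b \right)} = 3 b$ ($P{\left(b \right)} = 2 b + b = 3 b$)
$\left(P{\left(7 \right)} + r\right) \sqrt{26 + W} = \left(3 \cdot 7 - 26\right) \sqrt{26 - \frac{1}{33}} = \left(21 - 26\right) \sqrt{\frac{857}{33}} = - 5 \frac{\sqrt{28281}}{33} = - \frac{5 \sqrt{28281}}{33}$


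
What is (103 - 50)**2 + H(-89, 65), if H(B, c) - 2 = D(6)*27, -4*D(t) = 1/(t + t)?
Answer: 44967/16 ≈ 2810.4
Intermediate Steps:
D(t) = -1/(8*t) (D(t) = -1/(4*(t + t)) = -1/(2*t)/4 = -1/(8*t))
H(B, c) = 23/16 (H(B, c) = 2 - 1/8/6*27 = 2 - 1/8*1/6*27 = 2 - 1/48*27 = 2 - 9/16 = 23/16)
(103 - 50)**2 + H(-89, 65) = (103 - 50)**2 + 23/16 = 53**2 + 23/16 = 2809 + 23/16 = 44967/16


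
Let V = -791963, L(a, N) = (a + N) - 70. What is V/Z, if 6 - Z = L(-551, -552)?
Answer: -791963/1179 ≈ -671.72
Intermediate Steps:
L(a, N) = -70 + N + a (L(a, N) = (N + a) - 70 = -70 + N + a)
Z = 1179 (Z = 6 - (-70 - 552 - 551) = 6 - 1*(-1173) = 6 + 1173 = 1179)
V/Z = -791963/1179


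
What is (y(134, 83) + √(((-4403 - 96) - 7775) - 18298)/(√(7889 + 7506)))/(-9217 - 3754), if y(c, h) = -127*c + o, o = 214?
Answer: 16804/12971 - 2*I*√117663985/199688545 ≈ 1.2955 - 0.00010864*I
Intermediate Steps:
y(c, h) = 214 - 127*c (y(c, h) = -127*c + 214 = 214 - 127*c)
(y(134, 83) + √(((-4403 - 96) - 7775) - 18298)/(√(7889 + 7506)))/(-9217 - 3754) = ((214 - 127*134) + √(((-4403 - 96) - 7775) - 18298)/(√(7889 + 7506)))/(-9217 - 3754) = ((214 - 17018) + √((-4499 - 7775) - 18298)/(√15395))/(-12971) = (-16804 + √(-12274 - 18298)*(√15395/15395))*(-1/12971) = (-16804 + √(-30572)*(√15395/15395))*(-1/12971) = (-16804 + (2*I*√7643)*(√15395/15395))*(-1/12971) = (-16804 + 2*I*√117663985/15395)*(-1/12971) = 16804/12971 - 2*I*√117663985/199688545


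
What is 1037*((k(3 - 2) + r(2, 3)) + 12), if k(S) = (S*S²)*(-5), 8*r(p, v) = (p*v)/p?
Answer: 61183/8 ≈ 7647.9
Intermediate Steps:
r(p, v) = v/8 (r(p, v) = ((p*v)/p)/8 = v/8)
k(S) = -5*S³ (k(S) = S³*(-5) = -5*S³)
1037*((k(3 - 2) + r(2, 3)) + 12) = 1037*((-5*(3 - 2)³ + (⅛)*3) + 12) = 1037*((-5*1³ + 3/8) + 12) = 1037*((-5*1 + 3/8) + 12) = 1037*((-5 + 3/8) + 12) = 1037*(-37/8 + 12) = 1037*(59/8) = 61183/8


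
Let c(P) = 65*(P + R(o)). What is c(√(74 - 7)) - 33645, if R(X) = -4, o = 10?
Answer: -33905 + 65*√67 ≈ -33373.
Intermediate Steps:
c(P) = -260 + 65*P (c(P) = 65*(P - 4) = 65*(-4 + P) = -260 + 65*P)
c(√(74 - 7)) - 33645 = (-260 + 65*√(74 - 7)) - 33645 = (-260 + 65*√67) - 33645 = -33905 + 65*√67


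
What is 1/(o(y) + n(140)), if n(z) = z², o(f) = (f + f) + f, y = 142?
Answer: 1/20026 ≈ 4.9935e-5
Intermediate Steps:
o(f) = 3*f (o(f) = 2*f + f = 3*f)
1/(o(y) + n(140)) = 1/(3*142 + 140²) = 1/(426 + 19600) = 1/20026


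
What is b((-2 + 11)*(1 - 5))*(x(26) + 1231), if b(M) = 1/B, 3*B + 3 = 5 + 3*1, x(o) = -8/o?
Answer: 47997/65 ≈ 738.42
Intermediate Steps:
B = 5/3 (B = -1 + (5 + 3*1)/3 = -1 + (5 + 3)/3 = -1 + (1/3)*8 = -1 + 8/3 = 5/3 ≈ 1.6667)
b(M) = 3/5 (b(M) = 1/(5/3) = 3/5)
b((-2 + 11)*(1 - 5))*(x(26) + 1231) = 3*(-8/26 + 1231)/5 = 3*(-8*1/26 + 1231)/5 = 3*(-4/13 + 1231)/5 = (3/5)*(15999/13) = 47997/65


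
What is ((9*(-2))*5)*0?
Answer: 0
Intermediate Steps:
((9*(-2))*5)*0 = -18*5*0 = -90*0 = 0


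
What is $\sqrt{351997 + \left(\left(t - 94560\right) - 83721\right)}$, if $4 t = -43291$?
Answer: $\frac{3 \sqrt{72397}}{2} \approx 403.6$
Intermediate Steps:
$t = - \frac{43291}{4}$ ($t = \frac{1}{4} \left(-43291\right) = - \frac{43291}{4} \approx -10823.0$)
$\sqrt{351997 + \left(\left(t - 94560\right) - 83721\right)} = \sqrt{351997 - \frac{756415}{4}} = \sqrt{\frac{651573}{4}} = \frac{3 \sqrt{72397}}{2}$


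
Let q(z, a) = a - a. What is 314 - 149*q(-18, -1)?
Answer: 314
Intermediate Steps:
q(z, a) = 0
314 - 149*q(-18, -1) = 314 - 149*0 = 314 + 0 = 314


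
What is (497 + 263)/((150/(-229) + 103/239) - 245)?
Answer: -20797780/6710679 ≈ -3.0992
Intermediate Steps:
(497 + 263)/((150/(-229) + 103/239) - 245) = 760/((150*(-1/229) + 103*(1/239)) - 245) = 760/((-150/229 + 103/239) - 245) = 760/(-12263/54731 - 245) = 760/(-13421358/54731) = 760*(-54731/13421358) = -20797780/6710679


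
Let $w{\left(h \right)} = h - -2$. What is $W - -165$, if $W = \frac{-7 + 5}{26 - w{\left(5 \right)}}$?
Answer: $\frac{3133}{19} \approx 164.89$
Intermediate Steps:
$w{\left(h \right)} = 2 + h$ ($w{\left(h \right)} = h + 2 = 2 + h$)
$W = - \frac{2}{19}$ ($W = \frac{-7 + 5}{26 - \left(2 + 5\right)} = - \frac{2}{26 - 7} = - \frac{2}{19} \approx -0.10526$)
$W - -165 = - \frac{2}{19} - -165 = - \frac{2}{19} + 165 = \frac{3133}{19}$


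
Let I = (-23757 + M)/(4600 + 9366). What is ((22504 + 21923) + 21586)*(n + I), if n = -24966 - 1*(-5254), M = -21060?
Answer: -18176191647917/13966 ≈ -1.3015e+9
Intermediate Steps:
n = -19712 (n = -24966 + 5254 = -19712)
I = -44817/13966 (I = (-23757 - 21060)/(4600 + 9366) = -44817/13966 ≈ -3.2090)
((22504 + 21923) + 21586)*(n + I) = ((22504 + 21923) + 21586)*(-19712 - 44817/13966) = (44427 + 21586)*(-275342609/13966) = 66013*(-275342609/13966) = -18176191647917/13966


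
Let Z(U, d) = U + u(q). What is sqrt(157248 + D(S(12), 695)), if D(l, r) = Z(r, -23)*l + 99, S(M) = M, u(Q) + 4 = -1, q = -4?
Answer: 3*sqrt(18403) ≈ 406.97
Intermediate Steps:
u(Q) = -5 (u(Q) = -4 - 1 = -5)
Z(U, d) = -5 + U (Z(U, d) = U - 5 = -5 + U)
D(l, r) = 99 + l*(-5 + r) (D(l, r) = (-5 + r)*l + 99 = l*(-5 + r) + 99 = 99 + l*(-5 + r))
sqrt(157248 + D(S(12), 695)) = sqrt(157248 + (99 + 12*(-5 + 695))) = sqrt(157248 + (99 + 12*690)) = sqrt(157248 + (99 + 8280)) = sqrt(157248 + 8379) = sqrt(165627) = 3*sqrt(18403)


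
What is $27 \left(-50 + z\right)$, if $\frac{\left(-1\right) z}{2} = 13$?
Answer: $-2052$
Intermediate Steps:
$z = -26$ ($z = \left(-2\right) 13 = -26$)
$27 \left(-50 + z\right) = 27 \left(-50 - 26\right) = 27 \left(-76\right) = -2052$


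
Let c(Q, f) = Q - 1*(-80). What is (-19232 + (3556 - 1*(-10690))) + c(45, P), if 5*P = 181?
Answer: -4861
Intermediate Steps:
P = 181/5 (P = (⅕)*181 = 181/5 ≈ 36.200)
c(Q, f) = 80 + Q (c(Q, f) = Q + 80 = 80 + Q)
(-19232 + (3556 - 1*(-10690))) + c(45, P) = (-19232 + (3556 - 1*(-10690))) + (80 + 45) = (-19232 + (3556 + 10690)) + 125 = (-19232 + 14246) + 125 = -4986 + 125 = -4861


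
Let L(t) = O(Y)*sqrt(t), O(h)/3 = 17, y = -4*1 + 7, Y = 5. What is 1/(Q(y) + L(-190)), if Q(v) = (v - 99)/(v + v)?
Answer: -8/247223 - 51*I*sqrt(190)/494446 ≈ -3.2359e-5 - 0.0014218*I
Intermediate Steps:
y = 3 (y = -4 + 7 = 3)
O(h) = 51 (O(h) = 3*17 = 51)
L(t) = 51*sqrt(t)
Q(v) = (-99 + v)/(2*v) (Q(v) = (-99 + v)/((2*v)) = (-99 + v)*(1/(2*v)) = (-99 + v)/(2*v))
1/(Q(y) + L(-190)) = 1/((1/2)*(-99 + 3)/3 + 51*sqrt(-190)) = 1/((1/2)*(1/3)*(-96) + 51*(I*sqrt(190))) = 1/(-16 + 51*I*sqrt(190))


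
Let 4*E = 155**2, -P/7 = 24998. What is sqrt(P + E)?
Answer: I*sqrt(675919)/2 ≈ 411.07*I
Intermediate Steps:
P = -174986 (P = -7*24998 = -174986)
E = 24025/4 (E = (1/4)*155**2 = (1/4)*24025 = 24025/4 ≈ 6006.3)
sqrt(P + E) = sqrt(-174986 + 24025/4) = sqrt(-675919/4) = I*sqrt(675919)/2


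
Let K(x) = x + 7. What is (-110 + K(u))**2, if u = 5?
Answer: 9604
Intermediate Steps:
K(x) = 7 + x
(-110 + K(u))**2 = (-110 + (7 + 5))**2 = (-110 + 12)**2 = (-98)**2 = 9604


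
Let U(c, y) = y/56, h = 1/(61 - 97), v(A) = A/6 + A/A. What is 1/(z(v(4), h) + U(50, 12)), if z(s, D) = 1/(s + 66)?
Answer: 406/93 ≈ 4.3656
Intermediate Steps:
v(A) = 1 + A/6 (v(A) = A*(1/6) + 1 = A/6 + 1 = 1 + A/6)
h = -1/36 (h = 1/(-36) = -1/36 ≈ -0.027778)
z(s, D) = 1/(66 + s)
U(c, y) = y/56 (U(c, y) = y*(1/56) = y/56)
1/(z(v(4), h) + U(50, 12)) = 1/(1/(66 + (1 + (1/6)*4)) + (1/56)*12) = 1/(1/(66 + (1 + 2/3)) + 3/14) = 1/(1/(66 + 5/3) + 3/14) = 1/(1/(203/3) + 3/14) = 1/(3/203 + 3/14) = 1/(93/406) = 406/93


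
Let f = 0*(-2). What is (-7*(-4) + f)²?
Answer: 784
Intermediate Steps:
f = 0
(-7*(-4) + f)² = (-7*(-4) + 0)² = (28 + 0)² = 28² = 784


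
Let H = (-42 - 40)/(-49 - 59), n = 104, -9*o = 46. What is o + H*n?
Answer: 1994/27 ≈ 73.852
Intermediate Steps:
o = -46/9 (o = -⅑*46 = -46/9 ≈ -5.1111)
H = 41/54 (H = -82/(-108) = -82*(-1/108) = 41/54 ≈ 0.75926)
o + H*n = -46/9 + (41/54)*104 = -46/9 + 2132/27 = 1994/27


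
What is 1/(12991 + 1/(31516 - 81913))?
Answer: 50397/654707426 ≈ 7.6976e-5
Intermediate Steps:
1/(12991 + 1/(31516 - 81913)) = 1/(12991 + 1/(-50397)) = 1/(12991 - 1/50397) = 1/(654707426/50397) = 50397/654707426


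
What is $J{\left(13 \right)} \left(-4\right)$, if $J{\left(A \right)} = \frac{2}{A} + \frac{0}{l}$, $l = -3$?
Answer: $- \frac{8}{13} \approx -0.61539$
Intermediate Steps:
$J{\left(A \right)} = \frac{2}{A}$ ($J{\left(A \right)} = \frac{2}{A} + \frac{0}{-3} = \frac{2}{A} + 0 \left(- \frac{1}{3}\right) = \frac{2}{A} + 0 = \frac{2}{A}$)
$J{\left(13 \right)} \left(-4\right) = \frac{2}{13} \left(-4\right) = - \frac{8}{13}$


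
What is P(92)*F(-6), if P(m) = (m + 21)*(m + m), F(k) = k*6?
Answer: -748512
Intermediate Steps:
F(k) = 6*k
P(m) = 2*m*(21 + m) (P(m) = (21 + m)*(2*m) = 2*m*(21 + m))
P(92)*F(-6) = (2*92*(21 + 92))*(6*(-6)) = (2*92*113)*(-36) = 20792*(-36) = -748512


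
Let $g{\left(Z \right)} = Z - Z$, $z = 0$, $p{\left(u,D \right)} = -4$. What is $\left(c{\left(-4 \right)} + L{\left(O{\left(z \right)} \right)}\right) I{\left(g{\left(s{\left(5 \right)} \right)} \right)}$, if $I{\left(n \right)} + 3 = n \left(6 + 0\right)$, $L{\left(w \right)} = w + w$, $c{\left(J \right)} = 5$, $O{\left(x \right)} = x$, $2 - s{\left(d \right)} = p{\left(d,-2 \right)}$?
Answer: $-15$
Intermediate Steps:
$s{\left(d \right)} = 6$ ($s{\left(d \right)} = 2 - -4 = 2 + 4 = 6$)
$g{\left(Z \right)} = 0$
$L{\left(w \right)} = 2 w$
$I{\left(n \right)} = -3 + 6 n$ ($I{\left(n \right)} = -3 + n \left(6 + 0\right) = -3 + n 6 = -3 + 6 n$)
$\left(c{\left(-4 \right)} + L{\left(O{\left(z \right)} \right)}\right) I{\left(g{\left(s{\left(5 \right)} \right)} \right)} = \left(5 + 2 \cdot 0\right) \left(-3 + 6 \cdot 0\right) = \left(5 + 0\right) \left(-3 + 0\right) = 5 \left(-3\right) = -15$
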